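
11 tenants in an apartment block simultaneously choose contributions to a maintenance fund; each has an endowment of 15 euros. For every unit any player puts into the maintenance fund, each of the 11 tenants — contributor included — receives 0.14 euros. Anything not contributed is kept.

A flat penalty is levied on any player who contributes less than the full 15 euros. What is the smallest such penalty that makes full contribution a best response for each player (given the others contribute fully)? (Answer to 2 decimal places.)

Given the others contribute fully, the best deviation is to contribute 0 (any partial contribution still incurs the fine and gives up units whose private return 0.14 is below 1).
Deviating from 15 to 0 saves 15 euros but forfeits the deviator's share of the drop in the maintenance fund: 0.14 × 15 = 2.10.
So the deviation gain is 15 − 2.10 = 12.90, and the fine must be at least 12.90 euros to wipe it out.

12.90 euros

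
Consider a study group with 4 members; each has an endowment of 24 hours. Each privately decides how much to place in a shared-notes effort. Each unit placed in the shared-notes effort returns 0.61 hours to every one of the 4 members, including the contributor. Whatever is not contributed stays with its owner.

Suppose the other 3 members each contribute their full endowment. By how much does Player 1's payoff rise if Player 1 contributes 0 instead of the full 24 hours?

Switching from a contribution of 24 to 0 lets Player 1 keep an extra 24 hours, but lowers the shared-notes effort by 24, which costs Player 1 their own share of that drop: 0.61 × 24 = 14.64.
Net gain = 24 − 14.64 = 9.36. The private return per contributed unit (0.61) is below 1, so free-riding is indeed the best response regardless of what the others do.

9.36 hours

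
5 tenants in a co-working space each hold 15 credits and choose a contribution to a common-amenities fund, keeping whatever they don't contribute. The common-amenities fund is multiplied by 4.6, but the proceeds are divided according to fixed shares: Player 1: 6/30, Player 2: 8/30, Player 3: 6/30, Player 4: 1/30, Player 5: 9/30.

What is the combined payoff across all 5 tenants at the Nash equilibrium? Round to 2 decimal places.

Player j's private return per contributed unit is 4.6 × (j's share). Contributing is weakly dominant for j when that share is at least 1/4.6 = 0.2174, and contributing 0 is dominant otherwise.
Player 2 and Player 5 are above the threshold, contributing 15 each; the remaining 3 contribute 0. Total contributed: 30.
The common-amenities fund pays out 4.6 × 30 = 138.00 in total (split across the unequal shares, but the aggregate is all that matters for the group sum).
The 3 free-riders keep 15 each, adding 45. Group total = 45 + 138.00 = 183.00.

183.00 credits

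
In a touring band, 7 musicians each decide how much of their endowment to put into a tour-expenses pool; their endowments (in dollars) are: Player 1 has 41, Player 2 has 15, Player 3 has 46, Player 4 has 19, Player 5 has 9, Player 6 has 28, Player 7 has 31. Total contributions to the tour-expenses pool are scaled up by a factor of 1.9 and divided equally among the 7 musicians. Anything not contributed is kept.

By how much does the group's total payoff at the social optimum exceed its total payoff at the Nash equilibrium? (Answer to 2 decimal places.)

170.10 dollars

The private return per contributed unit is 1.9/7 = 0.2714 < 1 for every player regardless of endowment, so the Nash equilibrium is zero contribution and the group total is Σ E_j = 41 + 15 + 46 + 19 + 9 + 28 + 31 = 189.
Each contributed unit returns 1.900 to the group, so the social optimum is full contribution by everyone: group total = 1.900 × 189 = 359.10.
Efficiency loss = (1.900 − 1) × 189 = 170.10.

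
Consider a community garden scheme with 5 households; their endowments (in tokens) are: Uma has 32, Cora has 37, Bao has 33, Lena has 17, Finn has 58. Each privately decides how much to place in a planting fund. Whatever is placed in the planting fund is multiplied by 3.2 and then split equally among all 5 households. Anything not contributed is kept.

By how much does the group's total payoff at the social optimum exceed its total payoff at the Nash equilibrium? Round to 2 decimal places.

The private return per contributed unit is 3.2/5 = 0.6400 < 1 for every player regardless of endowment, so the Nash equilibrium is zero contribution and the group total is Σ E_j = 32 + 37 + 33 + 17 + 58 = 177.
Each contributed unit returns 3.200 to the group, so the social optimum is full contribution by everyone: group total = 3.200 × 177 = 566.40.
Efficiency loss = (3.200 − 1) × 177 = 389.40.

389.40 tokens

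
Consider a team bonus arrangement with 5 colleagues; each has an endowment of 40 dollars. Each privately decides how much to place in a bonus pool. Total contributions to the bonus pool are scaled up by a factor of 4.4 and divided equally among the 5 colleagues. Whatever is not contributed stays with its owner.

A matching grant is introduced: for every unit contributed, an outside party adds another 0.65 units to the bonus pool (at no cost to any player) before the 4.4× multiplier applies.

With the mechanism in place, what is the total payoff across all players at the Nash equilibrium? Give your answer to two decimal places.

1452.00 dollars

The effective private return per unit is now 4.4 × 1.65 / 5 = 1.4520 > 1, so every player's dominant strategy flips to full contribution.
At the Nash equilibrium everyone contributes 40. Group total payoff = 4.4 × 1.65 × 200 = 1452.00.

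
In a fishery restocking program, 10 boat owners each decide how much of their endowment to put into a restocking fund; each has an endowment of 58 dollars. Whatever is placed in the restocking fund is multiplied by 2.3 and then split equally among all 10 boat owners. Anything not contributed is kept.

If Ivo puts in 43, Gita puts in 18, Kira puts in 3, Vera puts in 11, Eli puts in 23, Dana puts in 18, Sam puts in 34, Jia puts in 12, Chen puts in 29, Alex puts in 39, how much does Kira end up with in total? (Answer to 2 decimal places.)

Total contributed: 43 + 18 + 3 + 11 + 23 + 18 + 34 + 12 + 29 + 39 = 230.
Each receives 2.3 × 230 / 10 = 52.90 from the restocking fund.
Kira keeps 58 − 3 = 55, so Kira's payoff is 55 + 52.90 = 107.90.

107.90 dollars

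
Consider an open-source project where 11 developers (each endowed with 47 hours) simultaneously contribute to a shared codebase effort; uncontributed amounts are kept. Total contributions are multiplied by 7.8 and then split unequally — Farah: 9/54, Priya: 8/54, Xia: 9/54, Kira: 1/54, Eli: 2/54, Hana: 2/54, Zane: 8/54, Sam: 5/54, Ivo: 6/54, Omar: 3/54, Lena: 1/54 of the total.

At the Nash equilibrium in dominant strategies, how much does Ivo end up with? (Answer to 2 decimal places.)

209.93 hours

A player with share s gets back 7.8·s per unit contributed, so full contribution is dominant for anyone with s > 1/7.8 = 0.1282 and zero contribution is dominant for anyone below.
Farah, Priya, Xia and Zane are above the threshold, contributing 47 each; the remaining 7 contribute 0. Total contributed: 188.
Ivo keeps 47 and receives 7.8 × 188 × 6/54 = 162.93 from the shared codebase effort, for a payoff of 209.93.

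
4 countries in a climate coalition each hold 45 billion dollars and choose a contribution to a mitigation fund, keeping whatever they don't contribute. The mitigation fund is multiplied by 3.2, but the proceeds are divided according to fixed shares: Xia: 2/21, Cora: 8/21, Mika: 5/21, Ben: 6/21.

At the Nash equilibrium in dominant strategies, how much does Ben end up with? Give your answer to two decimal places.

For player j, contributing a unit is worthwhile iff 3.2 × (j's share) ≥ 1, i.e. iff j's share is at least 0.3125.
Only Cora (8/21) clears that bar, contributing 45; the remaining 3 contribute 0. Total contributed: 45.
Ben keeps 45 and receives 3.2 × 45 × 6/21 = 41.14 from the mitigation fund, for a payoff of 86.14.

86.14 billion dollars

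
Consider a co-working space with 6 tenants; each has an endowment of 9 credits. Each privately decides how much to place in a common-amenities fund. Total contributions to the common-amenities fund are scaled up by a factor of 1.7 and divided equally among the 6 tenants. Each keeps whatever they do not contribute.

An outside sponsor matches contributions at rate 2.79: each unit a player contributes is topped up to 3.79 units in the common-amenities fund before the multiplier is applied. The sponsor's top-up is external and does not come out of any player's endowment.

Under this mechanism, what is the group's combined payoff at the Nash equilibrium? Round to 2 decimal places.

The effective private return per unit is now 1.7 × 3.79 / 6 = 1.0738 > 1, so every player's dominant strategy flips to full contribution.
At the Nash equilibrium everyone contributes 9. Group total payoff = 1.7 × 3.79 × 54 = 347.92.

347.92 credits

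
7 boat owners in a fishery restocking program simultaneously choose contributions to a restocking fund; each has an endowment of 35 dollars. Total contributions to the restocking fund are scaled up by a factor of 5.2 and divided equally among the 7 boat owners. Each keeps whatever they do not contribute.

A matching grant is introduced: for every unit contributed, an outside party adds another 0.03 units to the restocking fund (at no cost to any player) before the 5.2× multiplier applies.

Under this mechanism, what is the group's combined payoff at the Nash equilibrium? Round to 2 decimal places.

245.00 dollars

Even with the mechanism, each unit contributed returns only 5.2 × 1.03 / 7 = 0.7651 per unit of net cost, so contributing nothing is still dominant.
At the Nash equilibrium no one contributes; group total payoff = 7 × 35 = 245.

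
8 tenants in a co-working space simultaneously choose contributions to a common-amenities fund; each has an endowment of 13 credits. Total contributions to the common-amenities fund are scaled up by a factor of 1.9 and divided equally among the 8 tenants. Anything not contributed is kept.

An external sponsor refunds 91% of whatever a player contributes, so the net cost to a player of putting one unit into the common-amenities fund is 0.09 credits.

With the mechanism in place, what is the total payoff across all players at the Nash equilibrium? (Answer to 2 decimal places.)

292.24 credits

The effective private return per unit is now (1.9/8) / 0.09 = 2.6389 > 1, so every player's dominant strategy flips to full contribution.
At the Nash equilibrium everyone contributes 13. Group total payoff = 8 × (13 × 0.91 + 1.9 × 13) = 292.24.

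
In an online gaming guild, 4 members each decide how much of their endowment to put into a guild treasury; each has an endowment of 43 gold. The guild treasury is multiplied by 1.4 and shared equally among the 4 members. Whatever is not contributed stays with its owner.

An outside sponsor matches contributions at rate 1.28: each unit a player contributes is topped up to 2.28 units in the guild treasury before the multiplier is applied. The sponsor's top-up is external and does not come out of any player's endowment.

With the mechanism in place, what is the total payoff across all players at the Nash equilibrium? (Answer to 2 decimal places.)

172.00 gold

With the mechanism, a contributed unit returns 1.4 × 2.28 / 4 = 0.7980 per unit of net cost — still below 1 — so contributing 0 remains dominant for every player.
At the Nash equilibrium no one contributes; group total payoff = 4 × 43 = 172.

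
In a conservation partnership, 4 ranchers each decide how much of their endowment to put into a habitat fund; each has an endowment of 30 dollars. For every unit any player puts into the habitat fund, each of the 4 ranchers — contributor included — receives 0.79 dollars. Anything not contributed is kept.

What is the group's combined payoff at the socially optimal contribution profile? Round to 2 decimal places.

379.20 dollars

Each contributed unit returns 3.160 to the group as a whole (0.79 to each of 4 players), which exceeds 1, so the social optimum is full contribution: group total = 3.160 × 120 = 379.20.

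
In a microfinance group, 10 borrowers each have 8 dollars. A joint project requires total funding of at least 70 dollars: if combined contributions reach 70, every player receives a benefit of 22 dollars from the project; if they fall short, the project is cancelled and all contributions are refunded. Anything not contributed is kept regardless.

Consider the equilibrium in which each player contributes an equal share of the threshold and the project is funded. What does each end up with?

23 dollars

Equal share of the threshold: 70/10 = 7.
At this profile no one gains by cutting their contribution: any cut drops the total below 70, the project is cancelled, contributions are refunded, and the deviator ends with 8, which is less than 8 − 7 + 22 = 23. Contributing more than 7 just wastes the excess. So contributing exactly 7 is a best response.
Each player's payoff: 8 − 7 + 22 = 23.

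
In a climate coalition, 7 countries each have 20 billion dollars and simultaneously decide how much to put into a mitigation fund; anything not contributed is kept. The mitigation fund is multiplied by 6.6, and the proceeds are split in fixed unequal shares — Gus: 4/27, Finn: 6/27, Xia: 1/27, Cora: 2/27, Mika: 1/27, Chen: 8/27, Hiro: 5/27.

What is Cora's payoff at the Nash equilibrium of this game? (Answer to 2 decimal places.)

Each unit j contributes comes back to j as 6.6 × (j's share), so j prefers to contribute only if that share exceeds 1/6.6 = 0.1515; otherwise keeping the unit dominates.
Finn, Chen and Hiro clear that bar, contributing 20 each; the remaining 4 contribute 0. Total contributed: 60.
Cora keeps 20 and receives 6.6 × 60 × 2/27 = 29.33 from the mitigation fund, for a payoff of 49.33.

49.33 billion dollars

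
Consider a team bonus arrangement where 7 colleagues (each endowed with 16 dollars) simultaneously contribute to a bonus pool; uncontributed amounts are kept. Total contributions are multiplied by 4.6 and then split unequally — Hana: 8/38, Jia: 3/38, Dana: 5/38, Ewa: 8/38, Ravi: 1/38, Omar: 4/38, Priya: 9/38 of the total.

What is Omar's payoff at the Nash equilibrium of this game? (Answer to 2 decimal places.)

23.75 dollars

Each unit j contributes comes back to j as 4.6 × (j's share), so j prefers to contribute only if that share exceeds 1/4.6 = 0.2174; otherwise keeping the unit dominates.
Priya alone (share 9/38) is above the threshold, contributing 16; the remaining 6 contribute 0. Total contributed: 16.
Omar keeps 16 and receives 4.6 × 16 × 4/38 = 7.75 from the bonus pool, for a payoff of 23.75.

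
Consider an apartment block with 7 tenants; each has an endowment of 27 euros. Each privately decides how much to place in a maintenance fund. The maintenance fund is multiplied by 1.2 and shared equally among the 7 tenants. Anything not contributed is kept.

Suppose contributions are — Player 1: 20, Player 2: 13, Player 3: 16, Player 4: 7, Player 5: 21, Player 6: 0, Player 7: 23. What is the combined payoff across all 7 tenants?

Total contributed: 20 + 13 + 16 + 7 + 21 + 0 + 23 = 100; total kept: 7 × 27 − 100 = 89.
The maintenance fund pays out 1.2 × 100 = 120.00 in aggregate.
Group total = 89 + 120.00 = 209.00.

209.00 euros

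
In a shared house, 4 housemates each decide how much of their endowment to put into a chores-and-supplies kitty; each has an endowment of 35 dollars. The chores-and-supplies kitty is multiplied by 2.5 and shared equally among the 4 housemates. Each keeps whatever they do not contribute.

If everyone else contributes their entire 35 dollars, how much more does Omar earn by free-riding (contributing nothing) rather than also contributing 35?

Switching from a contribution of 35 to 0 lets Omar keep an extra 35 dollars, but lowers the chores-and-supplies kitty by 35, which costs Omar their own share of that drop: 2.5/4 × 35 = 21.87.
Net gain = 35 − 21.87 = 13.13. The private return per contributed unit (0.6250) is below 1, so free-riding is indeed the best response regardless of what the others do.

13.13 dollars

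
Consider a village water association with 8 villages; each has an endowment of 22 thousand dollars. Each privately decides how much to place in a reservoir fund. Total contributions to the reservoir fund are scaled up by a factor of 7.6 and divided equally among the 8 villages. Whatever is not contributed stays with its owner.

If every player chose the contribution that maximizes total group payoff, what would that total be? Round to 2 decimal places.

Each contributed unit returns 7.600 to the group as a whole (0.9500 to each of 8 players), which exceeds 1, so the social optimum is full contribution: group total = 7.600 × 176 = 1337.60.

1337.60 thousand dollars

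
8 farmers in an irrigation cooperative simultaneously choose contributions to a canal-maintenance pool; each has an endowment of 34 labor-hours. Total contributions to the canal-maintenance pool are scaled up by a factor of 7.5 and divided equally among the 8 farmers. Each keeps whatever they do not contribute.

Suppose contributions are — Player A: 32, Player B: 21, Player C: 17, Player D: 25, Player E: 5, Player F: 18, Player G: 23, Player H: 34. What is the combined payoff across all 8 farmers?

Total contributed: 32 + 21 + 17 + 25 + 5 + 18 + 23 + 34 = 175; total kept: 8 × 34 − 175 = 97.
The canal-maintenance pool pays out 7.5 × 175 = 1312.50 in aggregate.
Group total = 97 + 1312.50 = 1409.50.

1409.50 labor-hours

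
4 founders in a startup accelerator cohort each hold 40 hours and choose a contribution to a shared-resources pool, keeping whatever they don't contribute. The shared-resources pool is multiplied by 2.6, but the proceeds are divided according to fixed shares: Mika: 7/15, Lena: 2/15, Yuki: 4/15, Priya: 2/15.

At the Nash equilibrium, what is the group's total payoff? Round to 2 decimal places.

Player j's private return per contributed unit is 2.6 × (j's share). Contributing is weakly dominant for j when that share is at least 1/2.6 = 0.3846, and contributing 0 is dominant otherwise.
The only share above 0.3846 is Mika's 7/15, contributing 40; the remaining 3 contribute 0. Total contributed: 40.
The shared-resources pool pays out 2.6 × 40 = 104.00 in total (split across the unequal shares, but the aggregate is all that matters for the group sum).
The 3 free-riders keep 40 each, adding 120. Group total = 120 + 104.00 = 224.00.

224.00 hours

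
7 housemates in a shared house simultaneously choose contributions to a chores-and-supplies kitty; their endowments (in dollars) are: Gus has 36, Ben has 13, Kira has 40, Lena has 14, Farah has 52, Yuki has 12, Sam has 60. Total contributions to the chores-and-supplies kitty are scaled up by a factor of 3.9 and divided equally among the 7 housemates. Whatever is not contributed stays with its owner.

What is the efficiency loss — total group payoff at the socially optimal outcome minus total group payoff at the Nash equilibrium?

658.30 dollars

The private return per contributed unit is 3.9/7 = 0.5571 < 1 for every player regardless of endowment, so the Nash equilibrium is zero contribution and the group total is Σ E_j = 36 + 13 + 40 + 14 + 52 + 12 + 60 = 227.
Each contributed unit returns 3.900 to the group, so the social optimum is full contribution by everyone: group total = 3.900 × 227 = 885.30.
Efficiency loss = (3.900 − 1) × 227 = 658.30.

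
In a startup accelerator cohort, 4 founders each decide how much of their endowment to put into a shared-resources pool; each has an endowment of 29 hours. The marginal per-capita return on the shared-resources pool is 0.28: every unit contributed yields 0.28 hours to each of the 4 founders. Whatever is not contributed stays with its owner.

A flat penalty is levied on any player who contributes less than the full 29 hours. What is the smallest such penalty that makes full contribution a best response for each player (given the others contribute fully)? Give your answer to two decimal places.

Given the others contribute fully, the best deviation is to contribute 0 (any partial contribution still incurs the fine and gives up units whose private return 0.28 is below 1).
Deviating from 29 to 0 saves 29 hours but forfeits the deviator's share of the drop in the shared-resources pool: 0.28 × 29 = 8.12.
So the deviation gain is 29 − 8.12 = 20.88, and the fine must be at least 20.88 hours to wipe it out.

20.88 hours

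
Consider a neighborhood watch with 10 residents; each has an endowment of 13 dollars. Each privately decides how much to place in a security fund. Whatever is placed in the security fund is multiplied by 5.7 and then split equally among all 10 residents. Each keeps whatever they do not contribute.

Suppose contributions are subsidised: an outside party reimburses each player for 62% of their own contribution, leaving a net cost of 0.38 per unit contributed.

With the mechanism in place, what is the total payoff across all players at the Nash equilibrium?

Under the mechanism each unit contributed yields (5.7/10) / 0.38 = 1.5000 back to its contributor per unit of net cost, which exceeds 1, making full contribution the dominant choice for everyone.
So the Nash equilibrium is full contribution by all 10; the group earns 10 × (13 × 0.62 + 5.7 × 13) = 821.60.

821.60 dollars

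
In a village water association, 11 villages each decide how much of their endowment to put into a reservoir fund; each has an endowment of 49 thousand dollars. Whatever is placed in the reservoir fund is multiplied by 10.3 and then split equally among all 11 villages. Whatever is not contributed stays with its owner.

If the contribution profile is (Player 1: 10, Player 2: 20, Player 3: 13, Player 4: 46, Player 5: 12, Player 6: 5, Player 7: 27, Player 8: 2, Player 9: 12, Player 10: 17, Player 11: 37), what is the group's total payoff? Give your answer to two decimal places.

Total contributed: 10 + 20 + 13 + 46 + 12 + 5 + 27 + 2 + 12 + 17 + 37 = 201; total kept: 11 × 49 − 201 = 338.
The reservoir fund pays out 10.3 × 201 = 2070.30 in aggregate.
Group total = 338 + 2070.30 = 2408.30.

2408.30 thousand dollars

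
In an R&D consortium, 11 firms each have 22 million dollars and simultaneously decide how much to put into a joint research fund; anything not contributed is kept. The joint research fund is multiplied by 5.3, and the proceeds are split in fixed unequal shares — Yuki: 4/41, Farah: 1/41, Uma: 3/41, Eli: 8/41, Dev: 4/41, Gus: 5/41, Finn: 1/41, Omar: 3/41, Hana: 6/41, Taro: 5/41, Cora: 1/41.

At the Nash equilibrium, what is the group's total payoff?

Player j's private return per contributed unit is 5.3 × (j's share). Contributing is weakly dominant for j when that share is at least 1/5.3 = 0.1887, and contributing 0 is dominant otherwise.
The only share above 0.1887 is Eli's 8/41, contributing 22; the remaining 10 contribute 0. Total contributed: 22.
The joint research fund pays out 5.3 × 22 = 116.60 in total (split across the unequal shares, but the aggregate is all that matters for the group sum).
The 10 free-riders keep 22 each, adding 220. Group total = 220 + 116.60 = 336.60.

336.60 million dollars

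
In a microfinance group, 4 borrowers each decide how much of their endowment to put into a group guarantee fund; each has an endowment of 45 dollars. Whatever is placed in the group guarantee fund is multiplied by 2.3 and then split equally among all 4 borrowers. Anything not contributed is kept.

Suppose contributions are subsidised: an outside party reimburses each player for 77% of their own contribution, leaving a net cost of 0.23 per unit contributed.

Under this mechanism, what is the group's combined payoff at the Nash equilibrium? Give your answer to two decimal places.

The effective private return per unit is now (2.3/4) / 0.23 = 2.5000 > 1, so every player's dominant strategy flips to full contribution.
At the Nash equilibrium everyone contributes 45. Group total payoff = 4 × (45 × 0.77 + 2.3 × 45) = 552.60.

552.60 dollars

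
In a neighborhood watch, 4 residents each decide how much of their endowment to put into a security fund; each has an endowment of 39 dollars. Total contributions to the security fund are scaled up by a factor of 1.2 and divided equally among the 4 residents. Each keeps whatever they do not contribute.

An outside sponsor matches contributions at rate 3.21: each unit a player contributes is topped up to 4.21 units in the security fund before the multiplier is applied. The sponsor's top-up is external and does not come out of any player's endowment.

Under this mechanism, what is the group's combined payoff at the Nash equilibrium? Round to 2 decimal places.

With the mechanism, a contributed unit returns 1.2 × 4.21 / 4 = 1.2630 per unit of net cost to the contributor — now above 1 — so contributing fully is weakly dominant for every player.
At the Nash equilibrium everyone contributes 39. Group total payoff = 1.2 × 4.21 × 156 = 788.11.

788.11 dollars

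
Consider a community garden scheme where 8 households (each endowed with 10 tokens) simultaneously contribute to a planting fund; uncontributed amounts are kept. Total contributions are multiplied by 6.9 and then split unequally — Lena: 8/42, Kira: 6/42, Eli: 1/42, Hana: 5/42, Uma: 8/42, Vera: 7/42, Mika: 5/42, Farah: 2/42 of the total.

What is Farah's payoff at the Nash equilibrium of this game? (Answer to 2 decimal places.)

A player with share s gets back 6.9·s per unit contributed, so full contribution is dominant for anyone with s > 1/6.9 = 0.1449 and zero contribution is dominant for anyone below.
Lena, Uma and Vera clear that bar, contributing 10 each; the remaining 5 contribute 0. Total contributed: 30.
Farah keeps 10 and receives 6.9 × 30 × 2/42 = 9.86 from the planting fund, for a payoff of 19.86.

19.86 tokens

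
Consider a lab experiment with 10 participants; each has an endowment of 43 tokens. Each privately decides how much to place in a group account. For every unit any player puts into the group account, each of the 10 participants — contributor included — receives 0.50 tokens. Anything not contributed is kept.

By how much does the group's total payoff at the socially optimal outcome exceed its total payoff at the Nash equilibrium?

The private return per contributed unit is 0.50 < 1, so contributing 0 is dominant for every player. At the Nash equilibrium everyone keeps their 43, and the group total is 10 × 43 = 430.
Each contributed unit returns 5.000 to the group as a whole (0.50 to each of 10 players), which exceeds 1, so the social optimum is full contribution: group total = 5.000 × 430 = 2150.00.
Efficiency loss = 2150.00 − 430 = 1720.00.

1720.00 tokens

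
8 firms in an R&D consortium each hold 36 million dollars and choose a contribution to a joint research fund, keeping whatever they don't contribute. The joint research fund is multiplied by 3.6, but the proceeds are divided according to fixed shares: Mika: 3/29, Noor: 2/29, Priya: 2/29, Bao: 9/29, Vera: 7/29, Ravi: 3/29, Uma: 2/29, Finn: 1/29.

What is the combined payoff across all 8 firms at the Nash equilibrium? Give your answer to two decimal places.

Each unit j contributes comes back to j as 3.6 × (j's share), so j prefers to contribute only if that share exceeds 1/3.6 = 0.2778; otherwise keeping the unit dominates.
The only share above 0.2778 is Bao's 9/29, contributing 36; the remaining 7 contribute 0. Total contributed: 36.
The joint research fund pays out 3.6 × 36 = 129.60 in total (split across the unequal shares, but the aggregate is all that matters for the group sum).
The 7 free-riders keep 36 each, adding 252. Group total = 252 + 129.60 = 381.60.

381.60 million dollars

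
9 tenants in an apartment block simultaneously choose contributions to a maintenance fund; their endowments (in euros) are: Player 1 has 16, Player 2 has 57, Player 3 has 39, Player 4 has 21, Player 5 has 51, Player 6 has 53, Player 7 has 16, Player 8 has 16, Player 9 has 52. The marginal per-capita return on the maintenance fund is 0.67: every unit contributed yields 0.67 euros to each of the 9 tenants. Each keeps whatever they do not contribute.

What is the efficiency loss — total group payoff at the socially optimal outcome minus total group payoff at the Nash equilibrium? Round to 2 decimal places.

The private return per contributed unit is 0.67 < 1 for everyone, so the Nash equilibrium is zero contribution and the group total is Σ E_j = 16 + 57 + 39 + 21 + 51 + 53 + 16 + 16 + 52 = 321.
Each contributed unit returns 6.030 to the group, so the social optimum is full contribution by everyone: group total = 6.030 × 321 = 1935.63.
Efficiency loss = (6.030 − 1) × 321 = 1614.63.

1614.63 euros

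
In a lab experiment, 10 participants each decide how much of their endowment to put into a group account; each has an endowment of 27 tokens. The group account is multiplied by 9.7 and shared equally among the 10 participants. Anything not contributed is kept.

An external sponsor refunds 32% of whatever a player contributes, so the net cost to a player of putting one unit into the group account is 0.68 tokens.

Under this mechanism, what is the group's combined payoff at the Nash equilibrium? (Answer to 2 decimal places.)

2705.40 tokens

With the mechanism, a contributed unit returns (9.7/10) / 0.68 = 1.4265 per unit of net cost to the contributor — now above 1 — so contributing fully is weakly dominant for every player.
So the Nash equilibrium is full contribution by all 10; the group earns 10 × (27 × 0.32 + 9.7 × 27) = 2705.40.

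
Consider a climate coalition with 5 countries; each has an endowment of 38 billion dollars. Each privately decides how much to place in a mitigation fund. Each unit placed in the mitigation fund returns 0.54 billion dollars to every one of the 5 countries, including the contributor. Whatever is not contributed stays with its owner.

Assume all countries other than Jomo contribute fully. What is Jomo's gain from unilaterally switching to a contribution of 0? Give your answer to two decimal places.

Switching from a contribution of 38 to 0 lets Jomo keep an extra 38 billion dollars, but lowers the mitigation fund by 38, which costs Jomo their own share of that drop: 0.54 × 38 = 20.52.
Net gain = 38 − 20.52 = 17.48. The private return per contributed unit (0.54) is below 1, so free-riding is indeed the best response regardless of what the others do.

17.48 billion dollars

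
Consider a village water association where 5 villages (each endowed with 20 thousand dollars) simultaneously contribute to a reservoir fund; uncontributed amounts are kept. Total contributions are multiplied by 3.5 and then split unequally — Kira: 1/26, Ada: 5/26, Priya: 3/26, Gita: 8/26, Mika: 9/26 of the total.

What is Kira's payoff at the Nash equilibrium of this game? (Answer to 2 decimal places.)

25.38 thousand dollars

Each unit j contributes comes back to j as 3.5 × (j's share), so j prefers to contribute only if that share exceeds 1/3.5 = 0.2857; otherwise keeping the unit dominates.
Gita and Mika clear that bar, contributing 20 each; the remaining 3 contribute 0. Total contributed: 40.
Kira keeps 20 and receives 3.5 × 40 × 1/26 = 5.38 from the reservoir fund, for a payoff of 25.38.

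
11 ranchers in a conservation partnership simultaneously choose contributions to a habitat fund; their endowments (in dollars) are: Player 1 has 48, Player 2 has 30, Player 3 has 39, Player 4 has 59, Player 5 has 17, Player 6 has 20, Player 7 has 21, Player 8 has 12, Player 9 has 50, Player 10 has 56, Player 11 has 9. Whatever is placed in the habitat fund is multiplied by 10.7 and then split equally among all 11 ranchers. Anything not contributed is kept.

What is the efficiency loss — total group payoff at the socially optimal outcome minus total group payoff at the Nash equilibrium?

The private return per contributed unit is 10.7/11 = 0.9727 < 1 for every player regardless of endowment, so the Nash equilibrium is zero contribution and the group total is Σ E_j = 48 + 30 + 39 + 59 + 17 + 20 + 21 + 12 + 50 + 56 + 9 = 361.
Each contributed unit returns 10.700 to the group, so the social optimum is full contribution by everyone: group total = 10.700 × 361 = 3862.70.
Efficiency loss = (10.700 − 1) × 361 = 3501.70.

3501.70 dollars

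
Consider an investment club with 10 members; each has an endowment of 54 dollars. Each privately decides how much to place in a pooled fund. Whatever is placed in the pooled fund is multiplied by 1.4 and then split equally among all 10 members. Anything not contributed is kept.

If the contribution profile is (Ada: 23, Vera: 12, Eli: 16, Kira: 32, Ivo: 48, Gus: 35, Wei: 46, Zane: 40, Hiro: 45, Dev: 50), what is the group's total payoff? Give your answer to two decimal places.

678.80 dollars

Total contributed: 23 + 12 + 16 + 32 + 48 + 35 + 46 + 40 + 45 + 50 = 347; total kept: 10 × 54 − 347 = 193.
The pooled fund pays out 1.4 × 347 = 485.80 in aggregate.
Group total = 193 + 485.80 = 678.80.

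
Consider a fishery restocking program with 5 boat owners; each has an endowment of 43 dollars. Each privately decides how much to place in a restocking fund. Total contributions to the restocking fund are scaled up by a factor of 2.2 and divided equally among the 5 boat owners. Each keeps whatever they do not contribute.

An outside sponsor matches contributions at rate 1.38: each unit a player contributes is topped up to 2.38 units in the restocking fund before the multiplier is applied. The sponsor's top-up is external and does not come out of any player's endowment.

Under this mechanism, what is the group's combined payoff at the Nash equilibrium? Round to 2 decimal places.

1125.74 dollars

The effective private return per unit is now 2.2 × 2.38 / 5 = 1.0472 > 1, so every player's dominant strategy flips to full contribution.
At the Nash equilibrium everyone contributes 43. Group total payoff = 2.2 × 2.38 × 215 = 1125.74.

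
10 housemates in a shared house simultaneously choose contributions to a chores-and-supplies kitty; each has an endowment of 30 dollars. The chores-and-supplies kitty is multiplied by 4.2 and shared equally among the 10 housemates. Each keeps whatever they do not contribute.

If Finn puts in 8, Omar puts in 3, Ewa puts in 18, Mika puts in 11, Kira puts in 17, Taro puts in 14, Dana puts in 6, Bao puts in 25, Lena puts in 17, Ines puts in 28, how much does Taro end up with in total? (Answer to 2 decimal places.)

77.74 dollars

Total contributed: 8 + 3 + 18 + 11 + 17 + 14 + 6 + 25 + 17 + 28 = 147.
Each receives 4.2 × 147 / 10 = 61.74 from the chores-and-supplies kitty.
Taro keeps 30 − 14 = 16, so Taro's payoff is 16 + 61.74 = 77.74.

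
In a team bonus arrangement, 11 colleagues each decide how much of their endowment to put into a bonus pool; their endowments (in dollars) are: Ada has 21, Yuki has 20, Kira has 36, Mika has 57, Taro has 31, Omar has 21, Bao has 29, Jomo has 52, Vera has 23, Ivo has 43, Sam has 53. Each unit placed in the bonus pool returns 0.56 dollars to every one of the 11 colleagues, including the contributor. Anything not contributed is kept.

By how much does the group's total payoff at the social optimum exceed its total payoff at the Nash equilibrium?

The private return per contributed unit is 0.56 < 1 for everyone, so the Nash equilibrium is zero contribution and the group total is Σ E_j = 21 + 20 + 36 + 57 + 31 + 21 + 29 + 52 + 23 + 43 + 53 = 386.
Each contributed unit returns 6.160 to the group, so the social optimum is full contribution by everyone: group total = 6.160 × 386 = 2377.76.
Efficiency loss = (6.160 − 1) × 386 = 1991.76.

1991.76 dollars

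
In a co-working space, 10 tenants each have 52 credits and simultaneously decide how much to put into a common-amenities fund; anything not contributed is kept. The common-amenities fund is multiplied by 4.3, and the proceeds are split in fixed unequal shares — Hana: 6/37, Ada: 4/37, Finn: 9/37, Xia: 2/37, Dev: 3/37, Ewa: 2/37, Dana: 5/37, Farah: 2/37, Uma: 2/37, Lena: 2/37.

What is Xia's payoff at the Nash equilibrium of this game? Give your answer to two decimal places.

A player with share s gets back 4.3·s per unit contributed, so full contribution is dominant for anyone with s > 1/4.3 = 0.2326 and zero contribution is dominant for anyone below.
The only share above 0.2326 is Finn's 9/37, contributing 52; the remaining 9 contribute 0. Total contributed: 52.
Xia keeps 52 and receives 4.3 × 52 × 2/37 = 12.09 from the common-amenities fund, for a payoff of 64.09.

64.09 credits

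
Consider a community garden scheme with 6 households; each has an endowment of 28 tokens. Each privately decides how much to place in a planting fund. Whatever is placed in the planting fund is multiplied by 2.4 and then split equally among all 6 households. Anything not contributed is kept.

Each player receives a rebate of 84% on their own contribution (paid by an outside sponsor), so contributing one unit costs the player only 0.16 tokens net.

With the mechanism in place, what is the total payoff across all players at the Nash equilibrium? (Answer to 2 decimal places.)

With the mechanism, a contributed unit returns (2.4/6) / 0.16 = 2.5000 per unit of net cost to the contributor — now above 1 — so contributing fully is weakly dominant for every player.
So the Nash equilibrium is full contribution by all 6; the group earns 6 × (28 × 0.84 + 2.4 × 28) = 544.32.

544.32 tokens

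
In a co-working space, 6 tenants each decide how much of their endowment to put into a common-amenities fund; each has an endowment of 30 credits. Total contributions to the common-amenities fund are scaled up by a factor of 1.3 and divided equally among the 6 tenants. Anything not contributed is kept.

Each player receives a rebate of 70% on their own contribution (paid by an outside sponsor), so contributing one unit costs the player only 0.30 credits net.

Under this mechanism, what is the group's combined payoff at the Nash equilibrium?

Even with the mechanism, each unit contributed returns only (1.3/6) / 0.30 = 0.7222 per unit of net cost, so contributing nothing is still dominant.
At the Nash equilibrium no one contributes; group total payoff = 6 × 30 = 180.

180.00 credits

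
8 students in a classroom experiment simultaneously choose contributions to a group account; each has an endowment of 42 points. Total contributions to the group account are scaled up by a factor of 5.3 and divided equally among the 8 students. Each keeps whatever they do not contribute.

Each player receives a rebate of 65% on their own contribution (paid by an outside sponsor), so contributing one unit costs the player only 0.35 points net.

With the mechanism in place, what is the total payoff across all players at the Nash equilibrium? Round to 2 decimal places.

Under the mechanism each unit contributed yields (5.3/8) / 0.35 = 1.8929 back to its contributor per unit of net cost, which exceeds 1, making full contribution the dominant choice for everyone.
At the Nash equilibrium everyone contributes 42. Group total payoff = 8 × (42 × 0.65 + 5.3 × 42) = 1999.20.

1999.20 points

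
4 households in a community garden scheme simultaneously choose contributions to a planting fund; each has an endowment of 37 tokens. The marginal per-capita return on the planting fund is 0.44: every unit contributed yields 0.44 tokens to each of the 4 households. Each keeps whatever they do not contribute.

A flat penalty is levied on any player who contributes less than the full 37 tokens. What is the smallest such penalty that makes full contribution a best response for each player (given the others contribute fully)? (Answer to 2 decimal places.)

20.72 tokens

Given the others contribute fully, the best deviation is to contribute 0 (any partial contribution still incurs the fine and gives up units whose private return 0.44 is below 1).
Deviating from 37 to 0 saves 37 tokens but forfeits the deviator's share of the drop in the planting fund: 0.44 × 37 = 16.28.
So the deviation gain is 37 − 16.28 = 20.72, and the fine must be at least 20.72 tokens to wipe it out.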